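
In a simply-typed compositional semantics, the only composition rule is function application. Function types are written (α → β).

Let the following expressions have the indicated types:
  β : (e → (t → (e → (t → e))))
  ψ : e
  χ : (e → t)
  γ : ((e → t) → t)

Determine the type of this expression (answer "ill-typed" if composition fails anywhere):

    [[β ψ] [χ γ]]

[β ψ]: functor β : (e → (t → (e → (t → e)))), argument ψ : e; result (t → (e → (t → e))).
[χ γ]: functor γ : ((e → t) → t), argument χ : (e → t); result t.
[[β ψ] [χ γ]]: functor [β ψ] : (t → (e → (t → e))), argument [χ γ] : t; result (e → (t → e)).

(e → (t → e))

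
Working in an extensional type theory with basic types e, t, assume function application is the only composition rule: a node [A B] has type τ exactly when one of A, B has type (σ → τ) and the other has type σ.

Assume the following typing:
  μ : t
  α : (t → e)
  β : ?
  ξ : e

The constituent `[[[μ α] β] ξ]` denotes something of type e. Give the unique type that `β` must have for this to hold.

[[[μ α] β] ξ] is required to be e. ξ : e cannot yield e as functor, so [[μ α] β] : (e → e).
[[μ α] β] is required to be (e → e). [μ α] : e cannot yield (e → e) as functor, so β : (e → (e → e)).

(e → (e → e))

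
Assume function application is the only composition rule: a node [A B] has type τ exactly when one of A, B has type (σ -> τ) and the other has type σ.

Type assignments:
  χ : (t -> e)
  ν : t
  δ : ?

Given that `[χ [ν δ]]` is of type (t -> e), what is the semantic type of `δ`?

(t -> ((t -> e) -> (t -> e)))

[χ [ν δ]] must have type (t -> e). The sister χ has type (t -> e); that is not a function onto (t -> e), so [ν δ] must be the functor, of type ((t -> e) -> (t -> e)).
[ν δ] must have type ((t -> e) -> (t -> e)). The sister ν has type t; that is not a function onto ((t -> e) -> (t -> e)), so δ must be the functor, of type (t -> ((t -> e) -> (t -> e))).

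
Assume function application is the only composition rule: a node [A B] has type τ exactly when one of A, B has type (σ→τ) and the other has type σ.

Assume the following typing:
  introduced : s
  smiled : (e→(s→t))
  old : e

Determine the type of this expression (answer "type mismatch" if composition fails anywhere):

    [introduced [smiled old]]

t

[smiled old]: smiled is (e→(s→t)), old is e; result (s→t).
[introduced [smiled old]]: [smiled old] is (s→t), introduced is s; result t.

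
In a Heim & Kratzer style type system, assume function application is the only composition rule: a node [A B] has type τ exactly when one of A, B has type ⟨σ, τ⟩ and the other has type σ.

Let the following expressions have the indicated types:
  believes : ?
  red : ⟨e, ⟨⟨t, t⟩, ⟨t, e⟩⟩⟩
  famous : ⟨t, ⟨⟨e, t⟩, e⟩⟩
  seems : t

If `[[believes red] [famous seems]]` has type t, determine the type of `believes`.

⟨⟨e, ⟨⟨t, t⟩, ⟨t, e⟩⟩⟩, ⟨⟨⟨e, t⟩, e⟩, t⟩⟩

At [[believes red] [famous seems]] (required: t): [famous seems] is ⟨⟨e, t⟩, e⟩, which is not a function with range t; hence [believes red] is the functor — type ⟨⟨⟨e, t⟩, e⟩, t⟩.
At [believes red] (required: ⟨⟨⟨e, t⟩, e⟩, t⟩): red is ⟨e, ⟨⟨t, t⟩, ⟨t, e⟩⟩⟩, which is not a function with range ⟨⟨⟨e, t⟩, e⟩, t⟩; hence believes is the functor — type ⟨⟨e, ⟨⟨t, t⟩, ⟨t, e⟩⟩⟩, ⟨⟨⟨e, t⟩, e⟩, t⟩⟩.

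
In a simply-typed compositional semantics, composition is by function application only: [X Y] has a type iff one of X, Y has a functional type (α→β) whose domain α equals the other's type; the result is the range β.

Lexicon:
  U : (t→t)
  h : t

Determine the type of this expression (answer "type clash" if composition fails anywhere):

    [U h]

[U h]: functor U : (t→t), argument h : t; result t.

t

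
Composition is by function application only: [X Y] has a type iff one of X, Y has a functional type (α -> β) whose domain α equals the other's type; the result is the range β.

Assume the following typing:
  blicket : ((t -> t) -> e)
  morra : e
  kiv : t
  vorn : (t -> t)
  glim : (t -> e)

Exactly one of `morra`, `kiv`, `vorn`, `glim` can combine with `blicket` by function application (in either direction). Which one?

vorn

morra : e — no; blicket wants (t -> t), and morra wants nothing (atomic).
kiv : t — no; blicket wants (t -> t), and kiv wants nothing (atomic).
vorn — combines: blicket : ((t -> t) -> e) takes vorn : (t -> t) as argument, giving e.
glim : (t -> e) — no; blicket wants (t -> t), and glim wants t.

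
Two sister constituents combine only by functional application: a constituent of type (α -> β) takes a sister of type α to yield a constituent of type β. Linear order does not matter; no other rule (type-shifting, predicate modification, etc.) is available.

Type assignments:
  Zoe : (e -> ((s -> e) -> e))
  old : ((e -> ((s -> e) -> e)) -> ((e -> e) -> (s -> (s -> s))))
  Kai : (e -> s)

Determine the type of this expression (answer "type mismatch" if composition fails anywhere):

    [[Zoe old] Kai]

type mismatch

[Zoe old] — old of type ((e -> ((s -> e) -> e)) -> ((e -> e) -> (s -> (s -> s)))) combines with Zoe of type (e -> ((s -> e) -> e)): type ((e -> e) -> (s -> (s -> s))).
[[Zoe old] Kai]: ((e -> e) -> (s -> (s -> s))) with (e -> s) — neither is a function whose domain matches the other; composition fails here.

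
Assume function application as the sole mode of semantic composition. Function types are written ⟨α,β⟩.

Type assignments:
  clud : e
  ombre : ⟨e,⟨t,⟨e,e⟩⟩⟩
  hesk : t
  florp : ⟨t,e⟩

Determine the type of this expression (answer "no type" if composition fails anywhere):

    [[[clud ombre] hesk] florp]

no type

[clud ombre]: ⟨e,⟨t,⟨e,e⟩⟩⟩ applied to e yields ⟨t,⟨e,e⟩⟩.
[[clud ombre] hesk]: ⟨t,⟨e,e⟩⟩ applied to t yields ⟨e,e⟩.
[[[clud ombre] hesk] florp]: ⟨e,e⟩ with ⟨t,e⟩ — neither is a function whose domain matches the other; composition fails here.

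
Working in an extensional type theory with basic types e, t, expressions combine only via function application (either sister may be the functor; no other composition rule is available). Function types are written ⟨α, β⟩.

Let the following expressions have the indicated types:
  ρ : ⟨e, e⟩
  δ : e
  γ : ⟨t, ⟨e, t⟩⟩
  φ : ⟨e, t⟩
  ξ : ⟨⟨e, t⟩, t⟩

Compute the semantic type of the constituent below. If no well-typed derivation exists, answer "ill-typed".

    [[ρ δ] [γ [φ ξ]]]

[ρ δ]: ρ is ⟨e, e⟩, δ is e; result e.
[φ ξ]: ξ is ⟨⟨e, t⟩, t⟩, φ is ⟨e, t⟩; result t.
[γ [φ ξ]]: γ is ⟨t, ⟨e, t⟩⟩, [φ ξ] is t; result ⟨e, t⟩.
[[ρ δ] [γ [φ ξ]]]: [γ [φ ξ]] is ⟨e, t⟩, [ρ δ] is e; result t.

t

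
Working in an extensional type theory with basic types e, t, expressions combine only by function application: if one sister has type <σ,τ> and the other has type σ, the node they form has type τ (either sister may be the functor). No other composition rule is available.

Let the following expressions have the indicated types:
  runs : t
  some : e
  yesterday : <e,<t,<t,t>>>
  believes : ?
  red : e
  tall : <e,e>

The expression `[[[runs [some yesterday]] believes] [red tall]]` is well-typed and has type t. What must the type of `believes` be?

[[[runs [some yesterday]] believes] [red tall]] is required to be t. [red tall] : e cannot yield t as functor, so [[runs [some yesterday]] believes] : <e,t>.
[[runs [some yesterday]] believes] is required to be <e,t>. [runs [some yesterday]] : <t,t> cannot yield <e,t> as functor, so believes : <<t,t>,<e,t>>.

<<t,t>,<e,t>>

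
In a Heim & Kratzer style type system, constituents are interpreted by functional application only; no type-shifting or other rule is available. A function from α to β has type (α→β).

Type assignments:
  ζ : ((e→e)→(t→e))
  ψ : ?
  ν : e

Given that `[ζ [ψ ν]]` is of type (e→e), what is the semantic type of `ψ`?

At [ζ [ψ ν]] (required: (e→e)): ζ is ((e→e)→(t→e)), which is not a function with range (e→e); hence [ψ ν] is the functor — type (((e→e)→(t→e))→(e→e)).
At [ψ ν] (required: (((e→e)→(t→e))→(e→e))): ν is e, which is not a function with range (((e→e)→(t→e))→(e→e)); hence ψ is the functor — type (e→(((e→e)→(t→e))→(e→e))).

(e→(((e→e)→(t→e))→(e→e)))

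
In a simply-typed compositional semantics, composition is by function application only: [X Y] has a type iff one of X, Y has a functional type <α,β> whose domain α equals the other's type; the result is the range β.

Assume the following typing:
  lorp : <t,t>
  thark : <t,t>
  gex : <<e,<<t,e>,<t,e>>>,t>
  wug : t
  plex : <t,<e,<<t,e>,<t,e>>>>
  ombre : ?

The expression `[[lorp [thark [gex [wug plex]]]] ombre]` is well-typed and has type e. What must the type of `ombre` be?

<t,e>

For [[lorp [thark [gex [wug plex]]]] ombre] to have type e with [lorp [thark [gex [wug plex]]]] of type t, ombre must be the function: ombre : <t,e>.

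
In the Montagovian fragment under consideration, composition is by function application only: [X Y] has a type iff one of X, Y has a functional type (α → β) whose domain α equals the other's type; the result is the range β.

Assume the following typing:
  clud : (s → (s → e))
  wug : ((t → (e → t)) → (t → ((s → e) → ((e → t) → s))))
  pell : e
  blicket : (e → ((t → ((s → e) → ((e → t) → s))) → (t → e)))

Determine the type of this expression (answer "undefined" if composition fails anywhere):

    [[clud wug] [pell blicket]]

undefined

[clud wug]: (s → (s → e)) with ((t → (e → t)) → (t → ((s → e) → ((e → t) → s)))) — neither is a function whose domain matches the other; composition fails here.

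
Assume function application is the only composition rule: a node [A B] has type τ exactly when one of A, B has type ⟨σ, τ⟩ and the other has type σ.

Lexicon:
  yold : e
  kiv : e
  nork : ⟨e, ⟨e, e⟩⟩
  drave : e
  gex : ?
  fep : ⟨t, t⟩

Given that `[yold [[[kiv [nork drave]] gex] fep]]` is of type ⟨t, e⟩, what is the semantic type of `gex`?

At [yold [[[kiv [nork drave]] gex] fep]] (required: ⟨t, e⟩): yold is e, which is not a function with range ⟨t, e⟩; hence [[[kiv [nork drave]] gex] fep] is the functor — type ⟨e, ⟨t, e⟩⟩.
At [[[kiv [nork drave]] gex] fep] (required: ⟨e, ⟨t, e⟩⟩): fep is ⟨t, t⟩, which is not a function with range ⟨e, ⟨t, e⟩⟩; hence [[kiv [nork drave]] gex] is the functor — type ⟨⟨t, t⟩, ⟨e, ⟨t, e⟩⟩⟩.
At [[kiv [nork drave]] gex] (required: ⟨⟨t, t⟩, ⟨e, ⟨t, e⟩⟩⟩): [kiv [nork drave]] is e, which is not a function with range ⟨⟨t, t⟩, ⟨e, ⟨t, e⟩⟩⟩; hence gex is the functor — type ⟨e, ⟨⟨t, t⟩, ⟨e, ⟨t, e⟩⟩⟩⟩.

⟨e, ⟨⟨t, t⟩, ⟨e, ⟨t, e⟩⟩⟩⟩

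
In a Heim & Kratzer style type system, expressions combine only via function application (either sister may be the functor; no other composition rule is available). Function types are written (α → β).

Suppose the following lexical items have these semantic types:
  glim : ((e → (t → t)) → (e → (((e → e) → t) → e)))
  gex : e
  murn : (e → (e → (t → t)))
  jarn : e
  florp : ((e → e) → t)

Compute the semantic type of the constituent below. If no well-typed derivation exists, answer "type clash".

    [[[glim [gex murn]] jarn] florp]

[gex murn]: functor murn : (e → (e → (t → t))), argument gex : e; result (e → (t → t)).
[glim [gex murn]]: functor glim : ((e → (t → t)) → (e → (((e → e) → t) → e))), argument [gex murn] : (e → (t → t)); result (e → (((e → e) → t) → e)).
[[glim [gex murn]] jarn]: functor [glim [gex murn]] : (e → (((e → e) → t) → e)), argument jarn : e; result (((e → e) → t) → e).
[[[glim [gex murn]] jarn] florp]: functor [[glim [gex murn]] jarn] : (((e → e) → t) → e), argument florp : ((e → e) → t); result e.

e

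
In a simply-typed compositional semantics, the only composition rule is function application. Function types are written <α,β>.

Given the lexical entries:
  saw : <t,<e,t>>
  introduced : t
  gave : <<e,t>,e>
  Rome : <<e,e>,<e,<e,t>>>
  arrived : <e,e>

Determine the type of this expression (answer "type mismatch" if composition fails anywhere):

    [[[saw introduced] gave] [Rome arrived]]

[saw introduced]: saw is <t,<e,t>>, introduced is t; result <e,t>.
[[saw introduced] gave]: gave is <<e,t>,e>, [saw introduced] is <e,t>; result e.
[Rome arrived]: Rome is <<e,e>,<e,<e,t>>>, arrived is <e,e>; result <e,<e,t>>.
[[[saw introduced] gave] [Rome arrived]]: [Rome arrived] is <e,<e,t>>, [[saw introduced] gave] is e; result <e,t>.

<e,t>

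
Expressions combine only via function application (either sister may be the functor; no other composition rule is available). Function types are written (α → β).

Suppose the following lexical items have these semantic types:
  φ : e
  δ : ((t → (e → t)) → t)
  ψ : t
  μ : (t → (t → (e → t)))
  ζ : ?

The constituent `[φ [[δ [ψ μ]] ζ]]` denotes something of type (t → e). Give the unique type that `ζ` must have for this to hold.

(t → (e → (t → e)))

[φ [[δ [ψ μ]] ζ]] is required to be (t → e). φ : e cannot yield (t → e) as functor, so [[δ [ψ μ]] ζ] : (e → (t → e)).
[[δ [ψ μ]] ζ] is required to be (e → (t → e)). [δ [ψ μ]] : t cannot yield (e → (t → e)) as functor, so ζ : (t → (e → (t → e))).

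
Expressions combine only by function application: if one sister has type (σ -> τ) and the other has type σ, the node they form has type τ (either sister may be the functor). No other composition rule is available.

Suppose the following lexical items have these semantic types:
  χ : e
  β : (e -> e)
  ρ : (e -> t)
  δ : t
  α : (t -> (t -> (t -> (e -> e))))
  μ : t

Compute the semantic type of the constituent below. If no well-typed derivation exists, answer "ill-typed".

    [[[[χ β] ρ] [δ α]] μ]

[χ β] — β of type (e -> e) combines with χ of type e: type e.
[[χ β] ρ] — ρ of type (e -> t) combines with [χ β] of type e: type t.
[δ α] — α of type (t -> (t -> (t -> (e -> e)))) combines with δ of type t: type (t -> (t -> (e -> e))).
[[[χ β] ρ] [δ α]] — [δ α] of type (t -> (t -> (e -> e))) combines with [[χ β] ρ] of type t: type (t -> (e -> e)).
[[[[χ β] ρ] [δ α]] μ] — [[[χ β] ρ] [δ α]] of type (t -> (e -> e)) combines with μ of type t: type (e -> e).

(e -> e)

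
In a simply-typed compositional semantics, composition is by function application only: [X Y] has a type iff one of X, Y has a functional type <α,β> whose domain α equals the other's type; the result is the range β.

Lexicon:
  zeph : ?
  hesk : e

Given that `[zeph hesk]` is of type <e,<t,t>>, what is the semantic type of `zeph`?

[zeph hesk] is required to be <e,<t,t>>. hesk : e cannot yield <e,<t,t>> as functor, so zeph : <e,<e,<t,t>>>.

<e,<e,<t,t>>>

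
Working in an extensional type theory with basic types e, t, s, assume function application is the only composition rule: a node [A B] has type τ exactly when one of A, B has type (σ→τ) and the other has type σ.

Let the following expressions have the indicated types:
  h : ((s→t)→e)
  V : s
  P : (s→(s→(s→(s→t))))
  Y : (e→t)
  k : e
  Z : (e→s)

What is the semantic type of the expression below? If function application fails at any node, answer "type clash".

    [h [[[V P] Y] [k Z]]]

type clash

[V P]: functor P : (s→(s→(s→(s→t)))), argument V : s; result (s→(s→(s→t))).
At [[V P] Y]: neither (s→(s→(s→t))) nor (e→t) can take the other as argument; the node is ill-typed.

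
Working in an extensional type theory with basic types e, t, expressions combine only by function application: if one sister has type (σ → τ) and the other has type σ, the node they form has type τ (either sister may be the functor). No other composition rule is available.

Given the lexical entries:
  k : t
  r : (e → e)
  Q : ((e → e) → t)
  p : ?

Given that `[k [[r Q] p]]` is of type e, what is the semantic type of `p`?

[k [[r Q] p]] must have type e. The sister k has type t; that is not a function onto e, so [[r Q] p] must be the functor, of type (t → e).
[[r Q] p] must have type (t → e). The sister [r Q] has type t; that is not a function onto (t → e), so p must be the functor, of type (t → (t → e)).

(t → (t → e))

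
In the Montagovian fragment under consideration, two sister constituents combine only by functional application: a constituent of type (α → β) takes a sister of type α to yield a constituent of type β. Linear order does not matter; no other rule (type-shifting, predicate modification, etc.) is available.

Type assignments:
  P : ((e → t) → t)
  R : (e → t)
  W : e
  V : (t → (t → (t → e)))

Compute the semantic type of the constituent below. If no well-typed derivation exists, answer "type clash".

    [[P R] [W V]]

type clash

At [P R], P : ((e → t) → t) takes R : (e → t), giving t.
[W V]: e with (t → (t → (t → e))) — neither is a function whose domain matches the other; composition fails here.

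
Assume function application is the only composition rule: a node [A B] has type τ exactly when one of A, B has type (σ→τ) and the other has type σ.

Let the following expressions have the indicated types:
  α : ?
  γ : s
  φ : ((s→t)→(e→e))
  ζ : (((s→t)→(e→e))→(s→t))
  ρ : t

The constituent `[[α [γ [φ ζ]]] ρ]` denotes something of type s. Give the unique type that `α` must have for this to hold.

[[α [γ [φ ζ]]] ρ] is required to be s. ρ : t cannot yield s as functor, so [α [γ [φ ζ]]] : (t→s).
[α [γ [φ ζ]]] is required to be (t→s). [γ [φ ζ]] : t cannot yield (t→s) as functor, so α : (t→(t→s)).

(t→(t→s))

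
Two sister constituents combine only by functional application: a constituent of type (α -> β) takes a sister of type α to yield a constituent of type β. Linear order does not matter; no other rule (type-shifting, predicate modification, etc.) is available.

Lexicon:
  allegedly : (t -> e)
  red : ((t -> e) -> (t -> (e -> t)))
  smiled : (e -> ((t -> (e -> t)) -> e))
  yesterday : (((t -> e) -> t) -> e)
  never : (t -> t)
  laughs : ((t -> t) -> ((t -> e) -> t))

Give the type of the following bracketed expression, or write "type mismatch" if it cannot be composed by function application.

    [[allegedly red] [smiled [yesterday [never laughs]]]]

[allegedly red]: red is ((t -> e) -> (t -> (e -> t))), allegedly is (t -> e); result (t -> (e -> t)).
[never laughs]: laughs is ((t -> t) -> ((t -> e) -> t)), never is (t -> t); result ((t -> e) -> t).
[yesterday [never laughs]]: yesterday is (((t -> e) -> t) -> e), [never laughs] is ((t -> e) -> t); result e.
[smiled [yesterday [never laughs]]]: smiled is (e -> ((t -> (e -> t)) -> e)), [yesterday [never laughs]] is e; result ((t -> (e -> t)) -> e).
[[allegedly red] [smiled [yesterday [never laughs]]]]: [smiled [yesterday [never laughs]]] is ((t -> (e -> t)) -> e), [allegedly red] is (t -> (e -> t)); result e.

e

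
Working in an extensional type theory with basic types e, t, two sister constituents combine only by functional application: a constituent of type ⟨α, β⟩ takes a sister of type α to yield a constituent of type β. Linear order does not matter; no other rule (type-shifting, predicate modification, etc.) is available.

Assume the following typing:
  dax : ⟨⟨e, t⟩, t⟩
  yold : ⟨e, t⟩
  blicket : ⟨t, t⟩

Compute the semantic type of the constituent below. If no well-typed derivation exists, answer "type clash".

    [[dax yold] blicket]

[dax yold]: ⟨⟨e, t⟩, t⟩ applied to ⟨e, t⟩ yields t.
[[dax yold] blicket]: ⟨t, t⟩ applied to t yields t.

t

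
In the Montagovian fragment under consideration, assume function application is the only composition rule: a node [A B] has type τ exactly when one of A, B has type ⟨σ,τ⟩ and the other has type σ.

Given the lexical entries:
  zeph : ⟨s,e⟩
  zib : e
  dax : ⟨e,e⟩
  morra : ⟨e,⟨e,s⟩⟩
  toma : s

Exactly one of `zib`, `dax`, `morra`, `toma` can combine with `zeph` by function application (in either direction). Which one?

zib : e — no; zeph wants s, and zib wants nothing (atomic).
dax : ⟨e,e⟩ — no; zeph wants s, and dax wants e.
morra : ⟨e,⟨e,s⟩⟩ — no; zeph wants s, and morra wants e.
toma — combines: zeph : ⟨s,e⟩ takes toma : s as argument, giving e.

toma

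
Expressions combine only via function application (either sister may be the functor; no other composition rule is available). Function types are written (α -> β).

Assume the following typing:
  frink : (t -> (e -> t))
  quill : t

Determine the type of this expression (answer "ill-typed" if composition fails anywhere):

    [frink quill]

(e -> t)

At [frink quill], frink : (t -> (e -> t)) takes quill : t, giving (e -> t).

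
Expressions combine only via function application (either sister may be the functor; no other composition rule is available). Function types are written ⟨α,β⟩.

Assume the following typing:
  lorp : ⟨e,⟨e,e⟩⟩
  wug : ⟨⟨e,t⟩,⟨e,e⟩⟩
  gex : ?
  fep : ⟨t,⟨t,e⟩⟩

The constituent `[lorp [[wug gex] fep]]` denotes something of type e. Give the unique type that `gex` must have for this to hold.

[lorp [[wug gex] fep]] is required to be e. lorp : ⟨e,⟨e,e⟩⟩ cannot yield e as functor, so [[wug gex] fep] : ⟨⟨e,⟨e,e⟩⟩,e⟩.
[[wug gex] fep] is required to be ⟨⟨e,⟨e,e⟩⟩,e⟩. fep : ⟨t,⟨t,e⟩⟩ cannot yield ⟨⟨e,⟨e,e⟩⟩,e⟩ as functor, so [wug gex] : ⟨⟨t,⟨t,e⟩⟩,⟨⟨e,⟨e,e⟩⟩,e⟩⟩.
[wug gex] is required to be ⟨⟨t,⟨t,e⟩⟩,⟨⟨e,⟨e,e⟩⟩,e⟩⟩. wug : ⟨⟨e,t⟩,⟨e,e⟩⟩ cannot yield ⟨⟨t,⟨t,e⟩⟩,⟨⟨e,⟨e,e⟩⟩,e⟩⟩ as functor, so gex : ⟨⟨⟨e,t⟩,⟨e,e⟩⟩,⟨⟨t,⟨t,e⟩⟩,⟨⟨e,⟨e,e⟩⟩,e⟩⟩⟩.

⟨⟨⟨e,t⟩,⟨e,e⟩⟩,⟨⟨t,⟨t,e⟩⟩,⟨⟨e,⟨e,e⟩⟩,e⟩⟩⟩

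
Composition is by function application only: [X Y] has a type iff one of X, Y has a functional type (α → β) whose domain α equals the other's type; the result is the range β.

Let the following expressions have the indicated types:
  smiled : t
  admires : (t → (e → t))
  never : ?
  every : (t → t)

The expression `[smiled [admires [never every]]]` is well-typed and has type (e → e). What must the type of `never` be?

((t → t) → ((t → (e → t)) → (t → (e → e))))

[smiled [admires [never every]]] is required to be (e → e). smiled : t cannot yield (e → e) as functor, so [admires [never every]] : (t → (e → e)).
[admires [never every]] is required to be (t → (e → e)). admires : (t → (e → t)) cannot yield (t → (e → e)) as functor, so [never every] : ((t → (e → t)) → (t → (e → e))).
[never every] is required to be ((t → (e → t)) → (t → (e → e))). every : (t → t) cannot yield ((t → (e → t)) → (t → (e → e))) as functor, so never : ((t → t) → ((t → (e → t)) → (t → (e → e)))).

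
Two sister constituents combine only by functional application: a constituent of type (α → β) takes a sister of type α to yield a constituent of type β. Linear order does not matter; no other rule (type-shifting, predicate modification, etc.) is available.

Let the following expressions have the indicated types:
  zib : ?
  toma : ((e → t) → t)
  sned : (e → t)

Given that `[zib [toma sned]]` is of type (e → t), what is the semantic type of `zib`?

[zib [toma sned]] must have type (e → t). The sister [toma sned] has type t; that is not a function onto (e → t), so zib must be the functor, of type (t → (e → t)).

(t → (e → t))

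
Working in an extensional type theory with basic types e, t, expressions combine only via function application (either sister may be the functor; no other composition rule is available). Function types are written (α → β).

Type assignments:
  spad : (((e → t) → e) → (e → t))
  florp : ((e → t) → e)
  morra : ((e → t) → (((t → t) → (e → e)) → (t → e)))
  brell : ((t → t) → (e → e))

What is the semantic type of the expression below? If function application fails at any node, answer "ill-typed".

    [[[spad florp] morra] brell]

[spad florp]: spad is (((e → t) → e) → (e → t)), florp is ((e → t) → e); result (e → t).
[[spad florp] morra]: morra is ((e → t) → (((t → t) → (e → e)) → (t → e))), [spad florp] is (e → t); result (((t → t) → (e → e)) → (t → e)).
[[[spad florp] morra] brell]: [[spad florp] morra] is (((t → t) → (e → e)) → (t → e)), brell is ((t → t) → (e → e)); result (t → e).

(t → e)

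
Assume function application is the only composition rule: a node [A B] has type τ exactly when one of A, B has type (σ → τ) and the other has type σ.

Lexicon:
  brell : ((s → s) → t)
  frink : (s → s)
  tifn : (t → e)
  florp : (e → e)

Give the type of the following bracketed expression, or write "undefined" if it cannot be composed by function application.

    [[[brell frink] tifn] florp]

[brell frink]: functor brell : ((s → s) → t), argument frink : (s → s); result t.
[[brell frink] tifn]: functor tifn : (t → e), argument [brell frink] : t; result e.
[[[brell frink] tifn] florp]: functor florp : (e → e), argument [[brell frink] tifn] : e; result e.

e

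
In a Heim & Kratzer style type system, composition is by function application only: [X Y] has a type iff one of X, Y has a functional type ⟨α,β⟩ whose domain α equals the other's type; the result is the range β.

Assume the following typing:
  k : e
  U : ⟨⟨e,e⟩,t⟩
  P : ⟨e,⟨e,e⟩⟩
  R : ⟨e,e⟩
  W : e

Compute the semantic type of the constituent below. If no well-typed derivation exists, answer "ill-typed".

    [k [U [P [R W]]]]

[R W]: R is ⟨e,e⟩, W is e; result e.
[P [R W]]: P is ⟨e,⟨e,e⟩⟩, [R W] is e; result ⟨e,e⟩.
[U [P [R W]]]: U is ⟨⟨e,e⟩,t⟩, [P [R W]] is ⟨e,e⟩; result t.
[k [U [P [R W]]]]: e with t — neither is a function whose domain matches the other; composition fails here.

ill-typed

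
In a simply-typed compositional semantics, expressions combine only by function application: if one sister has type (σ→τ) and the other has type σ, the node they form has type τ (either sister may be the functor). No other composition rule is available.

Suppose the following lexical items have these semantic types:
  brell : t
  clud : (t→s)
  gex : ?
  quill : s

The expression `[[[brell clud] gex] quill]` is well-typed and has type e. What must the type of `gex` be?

At [[[brell clud] gex] quill] (required: e): quill is s, which is not a function with range e; hence [[brell clud] gex] is the functor — type (s→e).
At [[brell clud] gex] (required: (s→e)): [brell clud] is s, which is not a function with range (s→e); hence gex is the functor — type (s→(s→e)).

(s→(s→e))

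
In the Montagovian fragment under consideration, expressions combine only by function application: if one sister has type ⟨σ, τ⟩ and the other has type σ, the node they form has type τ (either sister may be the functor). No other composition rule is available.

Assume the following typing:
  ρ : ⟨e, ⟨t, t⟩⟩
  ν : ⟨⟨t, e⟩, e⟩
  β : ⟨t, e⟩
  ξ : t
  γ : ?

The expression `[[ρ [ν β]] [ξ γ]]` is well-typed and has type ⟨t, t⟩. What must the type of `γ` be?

⟨t, ⟨⟨t, t⟩, ⟨t, t⟩⟩⟩

At [[ρ [ν β]] [ξ γ]] (required: ⟨t, t⟩): [ρ [ν β]] is ⟨t, t⟩, which is not a function with range ⟨t, t⟩; hence [ξ γ] is the functor — type ⟨⟨t, t⟩, ⟨t, t⟩⟩.
At [ξ γ] (required: ⟨⟨t, t⟩, ⟨t, t⟩⟩): ξ is t, which is not a function with range ⟨⟨t, t⟩, ⟨t, t⟩⟩; hence γ is the functor — type ⟨t, ⟨⟨t, t⟩, ⟨t, t⟩⟩⟩.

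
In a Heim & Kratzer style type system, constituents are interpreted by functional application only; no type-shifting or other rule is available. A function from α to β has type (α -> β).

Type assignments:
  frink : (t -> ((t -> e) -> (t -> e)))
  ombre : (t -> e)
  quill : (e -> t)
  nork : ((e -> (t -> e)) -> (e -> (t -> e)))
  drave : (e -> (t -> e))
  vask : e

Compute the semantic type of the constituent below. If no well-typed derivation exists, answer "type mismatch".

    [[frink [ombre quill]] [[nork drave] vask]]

[ombre quill]: (t -> e) and (e -> t) cannot combine by function application — type clash.

type mismatch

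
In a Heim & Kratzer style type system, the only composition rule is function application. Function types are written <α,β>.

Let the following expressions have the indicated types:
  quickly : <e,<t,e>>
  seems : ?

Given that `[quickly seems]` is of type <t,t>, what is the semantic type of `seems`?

<<e,<t,e>>,<t,t>>

For [quickly seems] to have type <t,t> with quickly of type <e,<t,e>>, seems must be the function: seems : <<e,<t,e>>,<t,t>>.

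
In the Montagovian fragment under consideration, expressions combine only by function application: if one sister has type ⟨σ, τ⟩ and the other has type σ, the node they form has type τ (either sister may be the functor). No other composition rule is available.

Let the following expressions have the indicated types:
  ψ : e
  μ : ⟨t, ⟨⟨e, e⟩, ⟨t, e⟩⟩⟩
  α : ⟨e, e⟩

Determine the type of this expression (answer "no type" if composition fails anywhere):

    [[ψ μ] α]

At [ψ μ]: neither e nor ⟨t, ⟨⟨e, e⟩, ⟨t, e⟩⟩⟩ can take the other as argument; the node is ill-typed.

no type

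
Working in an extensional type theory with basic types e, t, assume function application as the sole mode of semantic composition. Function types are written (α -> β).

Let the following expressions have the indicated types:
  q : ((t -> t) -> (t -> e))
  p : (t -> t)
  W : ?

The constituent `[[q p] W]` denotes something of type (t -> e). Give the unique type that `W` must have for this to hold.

((t -> e) -> (t -> e))

At [[q p] W] (required: (t -> e)): [q p] is (t -> e), which is not a function with range (t -> e); hence W is the functor — type ((t -> e) -> (t -> e)).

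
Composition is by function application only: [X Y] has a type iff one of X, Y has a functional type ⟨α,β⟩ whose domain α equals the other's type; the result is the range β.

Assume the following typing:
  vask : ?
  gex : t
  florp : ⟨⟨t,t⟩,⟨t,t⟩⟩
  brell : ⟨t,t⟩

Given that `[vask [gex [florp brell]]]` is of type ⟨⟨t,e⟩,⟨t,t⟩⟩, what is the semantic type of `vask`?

For [vask [gex [florp brell]]] to have type ⟨⟨t,e⟩,⟨t,t⟩⟩ with [gex [florp brell]] of type t, vask must be the function: vask : ⟨t,⟨⟨t,e⟩,⟨t,t⟩⟩⟩.

⟨t,⟨⟨t,e⟩,⟨t,t⟩⟩⟩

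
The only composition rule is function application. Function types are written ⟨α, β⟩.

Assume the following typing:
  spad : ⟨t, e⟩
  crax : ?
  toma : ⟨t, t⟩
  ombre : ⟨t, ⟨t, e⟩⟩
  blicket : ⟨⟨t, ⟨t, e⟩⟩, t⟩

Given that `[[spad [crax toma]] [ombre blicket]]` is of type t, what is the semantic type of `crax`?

⟨⟨t, t⟩, ⟨⟨t, e⟩, ⟨t, t⟩⟩⟩

For [[spad [crax toma]] [ombre blicket]] to have type t with [ombre blicket] of type t, [spad [crax toma]] must be the function: [spad [crax toma]] : ⟨t, t⟩.
For [spad [crax toma]] to have type ⟨t, t⟩ with spad of type ⟨t, e⟩, [crax toma] must be the function: [crax toma] : ⟨⟨t, e⟩, ⟨t, t⟩⟩.
For [crax toma] to have type ⟨⟨t, e⟩, ⟨t, t⟩⟩ with toma of type ⟨t, t⟩, crax must be the function: crax : ⟨⟨t, t⟩, ⟨⟨t, e⟩, ⟨t, t⟩⟩⟩.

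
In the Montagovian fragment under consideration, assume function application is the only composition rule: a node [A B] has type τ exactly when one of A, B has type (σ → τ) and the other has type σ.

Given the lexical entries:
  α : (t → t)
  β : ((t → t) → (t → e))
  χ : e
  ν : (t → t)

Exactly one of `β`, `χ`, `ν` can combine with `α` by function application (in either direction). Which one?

β

β — combines: β : ((t → t) → (t → e)) takes α : (t → t) as argument, giving (t → e).
χ : e — neither side's domain matches the other.
ν : (t → t) — neither side's domain matches the other.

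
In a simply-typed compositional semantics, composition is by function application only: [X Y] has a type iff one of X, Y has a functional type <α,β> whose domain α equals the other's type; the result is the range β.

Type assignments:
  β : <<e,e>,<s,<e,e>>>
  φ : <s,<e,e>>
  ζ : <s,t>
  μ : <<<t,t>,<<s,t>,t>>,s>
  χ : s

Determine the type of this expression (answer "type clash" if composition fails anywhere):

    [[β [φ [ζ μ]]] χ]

type clash

At [ζ μ]: neither <s,t> nor <<<t,t>,<<s,t>,t>>,s> can take the other as argument; the node is ill-typed.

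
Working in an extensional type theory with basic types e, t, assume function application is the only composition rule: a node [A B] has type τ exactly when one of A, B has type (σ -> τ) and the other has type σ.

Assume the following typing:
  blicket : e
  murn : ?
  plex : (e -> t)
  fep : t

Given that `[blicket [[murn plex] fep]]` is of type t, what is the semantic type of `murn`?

For [blicket [[murn plex] fep]] to have type t with blicket of type e, [[murn plex] fep] must be the function: [[murn plex] fep] : (e -> t).
For [[murn plex] fep] to have type (e -> t) with fep of type t, [murn plex] must be the function: [murn plex] : (t -> (e -> t)).
For [murn plex] to have type (t -> (e -> t)) with plex of type (e -> t), murn must be the function: murn : ((e -> t) -> (t -> (e -> t))).

((e -> t) -> (t -> (e -> t)))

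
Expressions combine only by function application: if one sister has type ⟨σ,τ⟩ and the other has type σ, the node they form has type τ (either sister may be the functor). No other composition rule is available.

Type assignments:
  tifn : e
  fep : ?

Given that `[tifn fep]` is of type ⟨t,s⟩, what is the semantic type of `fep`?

⟨e,⟨t,s⟩⟩

For [tifn fep] to have type ⟨t,s⟩ with tifn of type e, fep must be the function: fep : ⟨e,⟨t,s⟩⟩.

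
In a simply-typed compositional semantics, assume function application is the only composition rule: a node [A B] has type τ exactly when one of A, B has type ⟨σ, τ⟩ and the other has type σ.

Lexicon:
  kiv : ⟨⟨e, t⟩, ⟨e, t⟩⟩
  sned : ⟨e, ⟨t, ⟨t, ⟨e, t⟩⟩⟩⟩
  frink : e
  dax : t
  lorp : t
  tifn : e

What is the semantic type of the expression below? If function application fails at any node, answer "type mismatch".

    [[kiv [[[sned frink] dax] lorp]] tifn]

t

[sned frink] — sned of type ⟨e, ⟨t, ⟨t, ⟨e, t⟩⟩⟩⟩ combines with frink of type e: type ⟨t, ⟨t, ⟨e, t⟩⟩⟩.
[[sned frink] dax] — [sned frink] of type ⟨t, ⟨t, ⟨e, t⟩⟩⟩ combines with dax of type t: type ⟨t, ⟨e, t⟩⟩.
[[[sned frink] dax] lorp] — [[sned frink] dax] of type ⟨t, ⟨e, t⟩⟩ combines with lorp of type t: type ⟨e, t⟩.
[kiv [[[sned frink] dax] lorp]] — kiv of type ⟨⟨e, t⟩, ⟨e, t⟩⟩ combines with [[[sned frink] dax] lorp] of type ⟨e, t⟩: type ⟨e, t⟩.
[[kiv [[[sned frink] dax] lorp]] tifn] — [kiv [[[sned frink] dax] lorp]] of type ⟨e, t⟩ combines with tifn of type e: type t.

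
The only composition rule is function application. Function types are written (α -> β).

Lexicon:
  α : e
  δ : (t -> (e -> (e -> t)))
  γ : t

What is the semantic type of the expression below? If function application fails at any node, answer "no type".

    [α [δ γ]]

(e -> t)

[δ γ]: (t -> (e -> (e -> t))) applied to t yields (e -> (e -> t)).
[α [δ γ]]: (e -> (e -> t)) applied to e yields (e -> t).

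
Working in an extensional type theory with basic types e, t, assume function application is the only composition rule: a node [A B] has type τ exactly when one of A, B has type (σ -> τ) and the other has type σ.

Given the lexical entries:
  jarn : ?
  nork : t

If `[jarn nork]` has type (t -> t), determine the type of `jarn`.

(t -> (t -> t))

[jarn nork] must have type (t -> t). The sister nork has type t; that is not a function onto (t -> t), so jarn must be the functor, of type (t -> (t -> t)).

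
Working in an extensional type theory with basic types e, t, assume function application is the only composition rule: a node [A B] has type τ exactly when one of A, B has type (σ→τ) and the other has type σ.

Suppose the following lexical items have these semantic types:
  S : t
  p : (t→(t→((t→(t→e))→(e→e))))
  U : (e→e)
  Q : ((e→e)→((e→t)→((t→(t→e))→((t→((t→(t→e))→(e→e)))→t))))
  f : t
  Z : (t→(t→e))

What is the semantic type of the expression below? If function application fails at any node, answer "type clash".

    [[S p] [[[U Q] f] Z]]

[S p]: functor p : (t→(t→((t→(t→e))→(e→e)))), argument S : t; result (t→((t→(t→e))→(e→e))).
[U Q]: functor Q : ((e→e)→((e→t)→((t→(t→e))→((t→((t→(t→e))→(e→e)))→t)))), argument U : (e→e); result ((e→t)→((t→(t→e))→((t→((t→(t→e))→(e→e)))→t))).
[[U Q] f]: ((e→t)→((t→(t→e))→((t→((t→(t→e))→(e→e)))→t))) with t — neither is a function whose domain matches the other; composition fails here.

type clash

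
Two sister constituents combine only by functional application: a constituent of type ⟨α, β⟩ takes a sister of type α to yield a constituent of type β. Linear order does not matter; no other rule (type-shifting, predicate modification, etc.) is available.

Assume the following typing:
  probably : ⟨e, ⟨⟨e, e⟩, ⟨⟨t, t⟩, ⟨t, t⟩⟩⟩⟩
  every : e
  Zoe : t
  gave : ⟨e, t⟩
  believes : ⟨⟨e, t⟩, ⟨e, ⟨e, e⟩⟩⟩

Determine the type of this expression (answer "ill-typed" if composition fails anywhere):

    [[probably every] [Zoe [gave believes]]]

[probably every]: probably is ⟨e, ⟨⟨e, e⟩, ⟨⟨t, t⟩, ⟨t, t⟩⟩⟩⟩, every is e; result ⟨⟨e, e⟩, ⟨⟨t, t⟩, ⟨t, t⟩⟩⟩.
[gave believes]: believes is ⟨⟨e, t⟩, ⟨e, ⟨e, e⟩⟩⟩, gave is ⟨e, t⟩; result ⟨e, ⟨e, e⟩⟩.
At [Zoe [gave believes]]: neither t nor ⟨e, ⟨e, e⟩⟩ can take the other as argument; the node is ill-typed.

ill-typed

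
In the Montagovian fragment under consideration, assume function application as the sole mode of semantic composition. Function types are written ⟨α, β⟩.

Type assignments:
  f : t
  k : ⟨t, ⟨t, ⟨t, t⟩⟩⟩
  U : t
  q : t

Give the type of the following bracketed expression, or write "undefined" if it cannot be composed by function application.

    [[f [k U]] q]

t

[k U]: functor k : ⟨t, ⟨t, ⟨t, t⟩⟩⟩, argument U : t; result ⟨t, ⟨t, t⟩⟩.
[f [k U]]: functor [k U] : ⟨t, ⟨t, t⟩⟩, argument f : t; result ⟨t, t⟩.
[[f [k U]] q]: functor [f [k U]] : ⟨t, t⟩, argument q : t; result t.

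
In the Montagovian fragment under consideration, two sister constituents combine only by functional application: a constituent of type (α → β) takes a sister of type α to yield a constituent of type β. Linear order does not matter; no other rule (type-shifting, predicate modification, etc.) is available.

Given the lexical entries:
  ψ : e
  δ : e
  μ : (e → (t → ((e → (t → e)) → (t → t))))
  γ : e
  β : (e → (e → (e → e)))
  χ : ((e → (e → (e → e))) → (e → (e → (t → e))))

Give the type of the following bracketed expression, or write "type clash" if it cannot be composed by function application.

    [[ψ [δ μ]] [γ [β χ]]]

[δ μ]: functor μ : (e → (t → ((e → (t → e)) → (t → t)))), argument δ : e; result (t → ((e → (t → e)) → (t → t))).
At [ψ [δ μ]]: neither e nor (t → ((e → (t → e)) → (t → t))) can take the other as argument; the node is ill-typed.

type clash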